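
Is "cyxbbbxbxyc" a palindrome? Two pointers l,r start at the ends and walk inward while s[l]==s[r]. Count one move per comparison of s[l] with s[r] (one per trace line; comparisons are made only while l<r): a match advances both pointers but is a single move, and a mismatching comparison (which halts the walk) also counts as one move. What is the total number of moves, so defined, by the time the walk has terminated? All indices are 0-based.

5 moves

[0,10] 'c'=='c' → l++,r--
[1,9] 'y'=='y' → l++,r--
[2,8] 'x'=='x' → l++,r--
[3,7] 'b'=='b' → l++,r--
[4,6] 'b'!='x' → stop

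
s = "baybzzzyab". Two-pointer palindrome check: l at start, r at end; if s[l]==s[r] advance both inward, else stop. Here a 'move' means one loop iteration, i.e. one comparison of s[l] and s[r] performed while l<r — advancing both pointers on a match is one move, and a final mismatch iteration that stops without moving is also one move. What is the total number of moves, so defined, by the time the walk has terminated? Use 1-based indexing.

4 moves

l=1 r=10: 'b'=='b', l++,r--
l=2 r=9: 'a'=='a', l++,r--
l=3 r=8: 'y'=='y', l++,r--
l=4 r=7: 'b'!='z', stop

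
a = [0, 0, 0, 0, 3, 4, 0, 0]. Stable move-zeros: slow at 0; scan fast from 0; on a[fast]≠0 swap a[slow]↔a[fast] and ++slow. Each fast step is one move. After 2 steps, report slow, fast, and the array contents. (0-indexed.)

slow=0 fast=0: a[fast]=0, fast++
slow=0 fast=1: a[fast]=0, fast++

slow=0, fast=2, a=[0, 0, 0, 0, 3, 4, 0, 0]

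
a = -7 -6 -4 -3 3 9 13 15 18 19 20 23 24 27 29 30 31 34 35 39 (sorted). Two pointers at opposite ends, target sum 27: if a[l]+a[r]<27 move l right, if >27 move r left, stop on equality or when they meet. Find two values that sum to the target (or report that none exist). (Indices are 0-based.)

l=0 r=19: -7+39=32 >27, r--
l=0 r=18: -7+35=28 >27, r--
l=0 r=17: -7+34=27, found

(-7, 34)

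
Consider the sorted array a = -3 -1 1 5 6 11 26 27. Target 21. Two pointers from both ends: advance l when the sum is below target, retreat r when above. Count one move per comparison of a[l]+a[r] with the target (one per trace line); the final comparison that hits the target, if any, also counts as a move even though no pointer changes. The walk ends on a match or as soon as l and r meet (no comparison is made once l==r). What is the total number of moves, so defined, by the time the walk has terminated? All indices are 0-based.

[0,7] -3+27=24 >21 → r--
[0,6] -3+26=23 >21 → r--
[0,5] -3+11=8 <21 → l++
[1,5] -1+11=10 <21 → l++
[2,5] 1+11=12 <21 → l++
[3,5] 5+11=16 <21 → l++
[4,5] 6+11=17 <21 → l++

7 moves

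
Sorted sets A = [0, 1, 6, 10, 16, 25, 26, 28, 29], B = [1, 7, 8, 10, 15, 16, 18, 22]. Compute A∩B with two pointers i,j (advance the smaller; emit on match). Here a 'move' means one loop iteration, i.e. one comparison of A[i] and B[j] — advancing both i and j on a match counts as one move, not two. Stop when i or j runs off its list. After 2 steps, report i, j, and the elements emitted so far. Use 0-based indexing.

i=2, j=1, emitted=[1]

i=0 j=0: 0<1, i++
i=1 j=0: 1==1 emit, i++,j++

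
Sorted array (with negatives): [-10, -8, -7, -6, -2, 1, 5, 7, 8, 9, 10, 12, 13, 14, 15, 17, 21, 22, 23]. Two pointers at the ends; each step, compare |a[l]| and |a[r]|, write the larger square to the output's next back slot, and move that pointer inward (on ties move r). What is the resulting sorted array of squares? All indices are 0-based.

[0,18] |-10|<=|23| out[18]=529 → r--
[0,17] |-10|<=|22| out[17]=484 → r--
[0,16] |-10|<=|21| out[16]=441 → r--
[0,15] |-10|<=|17| out[15]=289 → r--
[0,14] |-10|<=|15| out[14]=225 → r--
[0,13] |-10|<=|14| out[13]=196 → r--
[0,12] |-10|<=|13| out[12]=169 → r--
[0,11] |-10|<=|12| out[11]=144 → r--
[0,10] |-10|<=|10| out[10]=100 → r--
[0,9] |-10|>|9| out[9]=100 → l++
[1,9] |-8|<=|9| out[8]=81 → r--
[1,8] |-8|<=|8| out[7]=64 → r--
[1,7] |-8|>|7| out[6]=64 → l++
[2,7] |-7|<=|7| out[5]=49 → r--
[2,6] |-7|>|5| out[4]=49 → l++
[3,6] |-6|>|5| out[3]=36 → l++
[4,6] |-2|<=|5| out[2]=25 → r--
[4,5] |-2|>|1| out[1]=4 → l++
[5,5] |1|<=|1| out[0]=1 → r--

[1, 4, 25, 36, 49, 49, 64, 64, 81, 100, 100, 144, 169, 196, 225, 289, 441, 484, 529]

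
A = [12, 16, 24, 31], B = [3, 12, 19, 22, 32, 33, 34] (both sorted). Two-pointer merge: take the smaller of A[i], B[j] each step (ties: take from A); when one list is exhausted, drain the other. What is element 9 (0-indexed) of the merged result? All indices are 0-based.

merged[9] = 33

i=0 j=0: A[i]=12>B[j]=3 take 3, j++
i=0 j=1: A[i]=12<=B[j]=12 take 12, i++
i=1 j=1: A[i]=16>B[j]=12 take 12, j++
i=1 j=2: A[i]=16<=B[j]=19 take 16, i++
i=2 j=2: A[i]=24>B[j]=19 take 19, j++
i=2 j=3: A[i]=24>B[j]=22 take 22, j++
i=2 j=4: A[i]=24<=B[j]=32 take 24, i++
i=3 j=4: A[i]=31<=B[j]=32 take 31, i++
i=4 j=4: A done, take B[j]=32, j++
i=4 j=5: A done, take B[j]=33, j++
i=4 j=6: A done, take B[j]=34, j++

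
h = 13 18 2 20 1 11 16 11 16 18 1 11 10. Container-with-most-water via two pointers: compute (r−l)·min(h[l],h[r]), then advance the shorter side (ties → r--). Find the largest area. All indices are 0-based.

max area = 144

l=0 r=12: min(13,10)*12=120 best=120 *, r--
l=0 r=11: min(13,11)*11=121 best=121 *, r--
l=0 r=10: min(13,1)*10=10 best=121, r--
l=0 r=9: min(13,18)*9=117 best=121, l++
l=1 r=9: min(18,18)*8=144 best=144 *, r--
l=1 r=8: min(18,16)*7=112 best=144, r--
l=1 r=7: min(18,11)*6=66 best=144, r--
l=1 r=6: min(18,16)*5=80 best=144, r--
l=1 r=5: min(18,11)*4=44 best=144, r--
l=1 r=4: min(18,1)*3=3 best=144, r--
l=1 r=3: min(18,20)*2=36 best=144, l++
l=2 r=3: min(2,20)*1=2 best=144, l++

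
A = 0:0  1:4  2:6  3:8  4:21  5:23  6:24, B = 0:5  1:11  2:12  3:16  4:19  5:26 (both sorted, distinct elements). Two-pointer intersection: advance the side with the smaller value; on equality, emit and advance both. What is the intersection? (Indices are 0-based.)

i=0 j=0: 0<5, i++
i=1 j=0: 4<5, i++
i=2 j=0: 6>5, j++
i=2 j=1: 6<11, i++
i=3 j=1: 8<11, i++
i=4 j=1: 21>11, j++
i=4 j=2: 21>12, j++
i=4 j=3: 21>16, j++
i=4 j=4: 21>19, j++
i=4 j=5: 21<26, i++
i=5 j=5: 23<26, i++
i=6 j=5: 24<26, i++

intersection = []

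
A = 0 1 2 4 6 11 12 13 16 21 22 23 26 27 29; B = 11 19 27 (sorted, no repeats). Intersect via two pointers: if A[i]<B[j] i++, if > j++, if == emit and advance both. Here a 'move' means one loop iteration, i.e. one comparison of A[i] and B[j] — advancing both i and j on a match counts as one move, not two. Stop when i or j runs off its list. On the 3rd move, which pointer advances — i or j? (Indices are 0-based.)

i

i=0 j=0: 0<11, i++
i=1 j=0: 1<11, i++
i=2 j=0: 2<11, i++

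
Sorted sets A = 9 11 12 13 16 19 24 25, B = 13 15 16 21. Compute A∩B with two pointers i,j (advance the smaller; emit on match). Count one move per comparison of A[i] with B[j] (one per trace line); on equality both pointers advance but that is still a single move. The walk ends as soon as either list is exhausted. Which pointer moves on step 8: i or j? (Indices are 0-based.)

j

[i=0,j=0] 9<13 → i++
[i=1,j=0] 11<13 → i++
[i=2,j=0] 12<13 → i++
[i=3,j=0] 13==13 emit → i++,j++
[i=4,j=1] 16>15 → j++
[i=4,j=2] 16==16 emit → i++,j++
[i=5,j=3] 19<21 → i++
[i=6,j=3] 24>21 → j++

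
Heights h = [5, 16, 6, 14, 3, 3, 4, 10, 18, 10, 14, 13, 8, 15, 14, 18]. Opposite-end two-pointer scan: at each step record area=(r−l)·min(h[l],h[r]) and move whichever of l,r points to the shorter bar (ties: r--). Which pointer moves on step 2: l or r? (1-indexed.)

l=1 r=16: min(5,18)*15=75 best=75 *, l++
l=2 r=16: min(16,18)*14=224 best=224 *, l++

l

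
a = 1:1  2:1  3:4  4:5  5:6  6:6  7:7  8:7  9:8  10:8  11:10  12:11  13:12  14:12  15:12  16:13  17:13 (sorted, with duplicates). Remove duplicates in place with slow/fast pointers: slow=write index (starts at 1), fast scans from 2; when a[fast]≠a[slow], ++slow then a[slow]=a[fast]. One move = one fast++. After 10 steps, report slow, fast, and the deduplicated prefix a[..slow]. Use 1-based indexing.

slow=7, fast=12, prefix=[1, 4, 5, 6, 7, 8, 10]

(s=1,f=2) a[fast]=1=a[slow] dup → fast++
(s=1,f=3) a[fast]=4≠a[slow]=1 write a[2]=4 → slow++,fast++
(s=2,f=4) a[fast]=5≠a[slow]=4 write a[3]=5 → slow++,fast++
(s=3,f=5) a[fast]=6≠a[slow]=5 write a[4]=6 → slow++,fast++
(s=4,f=6) a[fast]=6=a[slow] dup → fast++
(s=4,f=7) a[fast]=7≠a[slow]=6 write a[5]=7 → slow++,fast++
(s=5,f=8) a[fast]=7=a[slow] dup → fast++
(s=5,f=9) a[fast]=8≠a[slow]=7 write a[6]=8 → slow++,fast++
(s=6,f=10) a[fast]=8=a[slow] dup → fast++
(s=6,f=11) a[fast]=10≠a[slow]=8 write a[7]=10 → slow++,fast++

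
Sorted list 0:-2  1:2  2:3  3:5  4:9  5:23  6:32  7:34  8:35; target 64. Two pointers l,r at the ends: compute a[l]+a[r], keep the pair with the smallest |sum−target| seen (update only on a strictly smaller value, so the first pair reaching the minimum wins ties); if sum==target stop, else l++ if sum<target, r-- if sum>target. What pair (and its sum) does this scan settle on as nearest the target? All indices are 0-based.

pair (32, 34) with sum 66 (|Δ|=2)

[0,8] -2+35=33 d=31 * → l++
[1,8] 2+35=37 d=27 * → l++
[2,8] 3+35=38 d=26 * → l++
[3,8] 5+35=40 d=24 * → l++
[4,8] 9+35=44 d=20 * → l++
[5,8] 23+35=58 d=6 * → l++
[6,8] 32+35=67 d=3 * → r--
[6,7] 32+34=66 d=2 * → r--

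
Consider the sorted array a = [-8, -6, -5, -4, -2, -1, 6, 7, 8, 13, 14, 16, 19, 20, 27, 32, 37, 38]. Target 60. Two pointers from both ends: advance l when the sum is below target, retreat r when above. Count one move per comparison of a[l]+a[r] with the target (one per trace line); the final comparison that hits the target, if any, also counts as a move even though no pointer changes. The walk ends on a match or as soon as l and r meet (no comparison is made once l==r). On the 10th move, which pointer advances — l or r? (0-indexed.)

[0,17] -8+38=30 <60 → l++
[1,17] -6+38=32 <60 → l++
[2,17] -5+38=33 <60 → l++
[3,17] -4+38=34 <60 → l++
[4,17] -2+38=36 <60 → l++
[5,17] -1+38=37 <60 → l++
[6,17] 6+38=44 <60 → l++
[7,17] 7+38=45 <60 → l++
[8,17] 8+38=46 <60 → l++
[9,17] 13+38=51 <60 → l++

l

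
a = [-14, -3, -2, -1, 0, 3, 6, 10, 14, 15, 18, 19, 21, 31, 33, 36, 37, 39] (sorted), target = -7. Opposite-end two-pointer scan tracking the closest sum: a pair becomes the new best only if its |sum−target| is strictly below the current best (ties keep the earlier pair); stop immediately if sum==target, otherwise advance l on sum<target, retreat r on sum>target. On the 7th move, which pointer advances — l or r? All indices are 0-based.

r

[0,17] -14+39=25 d=32 * → r--
[0,16] -14+37=23 d=30 * → r--
[0,15] -14+36=22 d=29 * → r--
[0,14] -14+33=19 d=26 * → r--
[0,13] -14+31=17 d=24 * → r--
[0,12] -14+21=7 d=14 * → r--
[0,11] -14+19=5 d=12 * → r--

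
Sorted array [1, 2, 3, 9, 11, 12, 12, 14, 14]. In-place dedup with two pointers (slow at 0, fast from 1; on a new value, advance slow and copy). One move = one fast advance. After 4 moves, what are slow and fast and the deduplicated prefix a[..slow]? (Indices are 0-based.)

(s=0,f=1) a[fast]=2≠a[slow]=1 write a[1]=2 → slow++,fast++
(s=1,f=2) a[fast]=3≠a[slow]=2 write a[2]=3 → slow++,fast++
(s=2,f=3) a[fast]=9≠a[slow]=3 write a[3]=9 → slow++,fast++
(s=3,f=4) a[fast]=11≠a[slow]=9 write a[4]=11 → slow++,fast++

slow=4, fast=5, prefix=[1, 2, 3, 9, 11]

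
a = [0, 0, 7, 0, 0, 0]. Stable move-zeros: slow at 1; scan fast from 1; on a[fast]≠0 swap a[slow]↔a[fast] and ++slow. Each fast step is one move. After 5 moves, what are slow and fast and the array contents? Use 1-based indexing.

(s=1,f=1) a[fast]=0 → fast++
(s=1,f=2) a[fast]=0 → fast++
(s=1,f=3) a[fast]=7≠0 swap→a[1]=7 → slow++,fast++
(s=2,f=4) a[fast]=0 → fast++
(s=2,f=5) a[fast]=0 → fast++

slow=2, fast=6, a=[7, 0, 0, 0, 0, 0]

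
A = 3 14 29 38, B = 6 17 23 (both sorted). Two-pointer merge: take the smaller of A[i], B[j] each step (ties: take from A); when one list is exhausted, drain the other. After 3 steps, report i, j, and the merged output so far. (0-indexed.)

i=2, j=1, merged so far=[3, 6, 14]

i=0 j=0: A[i]=3<=B[j]=6 take 3, i++
i=1 j=0: A[i]=14>B[j]=6 take 6, j++
i=1 j=1: A[i]=14<=B[j]=17 take 14, i++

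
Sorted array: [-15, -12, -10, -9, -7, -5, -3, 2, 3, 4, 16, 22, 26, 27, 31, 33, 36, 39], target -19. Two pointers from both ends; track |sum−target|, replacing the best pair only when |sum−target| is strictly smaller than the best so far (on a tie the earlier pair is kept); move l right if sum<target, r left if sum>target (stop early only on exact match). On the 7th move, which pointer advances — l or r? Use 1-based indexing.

r

[1,18] -15+39=24 d=43 * → r--
[1,17] -15+36=21 d=40 * → r--
[1,16] -15+33=18 d=37 * → r--
[1,15] -15+31=16 d=35 * → r--
[1,14] -15+27=12 d=31 * → r--
[1,13] -15+26=11 d=30 * → r--
[1,12] -15+22=7 d=26 * → r--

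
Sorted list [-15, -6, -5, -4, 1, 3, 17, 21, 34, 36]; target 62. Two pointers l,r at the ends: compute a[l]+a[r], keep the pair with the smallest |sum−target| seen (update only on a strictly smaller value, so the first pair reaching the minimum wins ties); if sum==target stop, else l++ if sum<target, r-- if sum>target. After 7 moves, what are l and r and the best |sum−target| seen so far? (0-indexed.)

l=7, r=9, best |Δ|=9

[0,9] -15+36=21 d=41 * → l++
[1,9] -6+36=30 d=32 * → l++
[2,9] -5+36=31 d=31 * → l++
[3,9] -4+36=32 d=30 * → l++
[4,9] 1+36=37 d=25 * → l++
[5,9] 3+36=39 d=23 * → l++
[6,9] 17+36=53 d=9 * → l++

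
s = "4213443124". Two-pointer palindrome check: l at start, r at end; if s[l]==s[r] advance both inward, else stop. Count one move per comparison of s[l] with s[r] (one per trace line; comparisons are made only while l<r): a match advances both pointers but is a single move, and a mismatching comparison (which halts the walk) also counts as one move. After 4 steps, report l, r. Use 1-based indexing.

l=1 r=10: '4'=='4', l++,r--
l=2 r=9: '2'=='2', l++,r--
l=3 r=8: '1'=='1', l++,r--
l=4 r=7: '3'=='3', l++,r--

l=5, r=6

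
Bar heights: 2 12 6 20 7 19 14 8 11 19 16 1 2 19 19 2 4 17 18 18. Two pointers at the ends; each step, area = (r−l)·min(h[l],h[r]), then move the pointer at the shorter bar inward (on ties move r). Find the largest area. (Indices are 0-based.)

l=0 r=19: min(2,18)*19=38 best=38 *, l++
l=1 r=19: min(12,18)*18=216 best=216 *, l++
l=2 r=19: min(6,18)*17=102 best=216, l++
l=3 r=19: min(20,18)*16=288 best=288 *, r--
l=3 r=18: min(20,18)*15=270 best=288, r--
l=3 r=17: min(20,17)*14=238 best=288, r--
l=3 r=16: min(20,4)*13=52 best=288, r--
l=3 r=15: min(20,2)*12=24 best=288, r--
l=3 r=14: min(20,19)*11=209 best=288, r--
l=3 r=13: min(20,19)*10=190 best=288, r--
l=3 r=12: min(20,2)*9=18 best=288, r--
l=3 r=11: min(20,1)*8=8 best=288, r--
l=3 r=10: min(20,16)*7=112 best=288, r--
l=3 r=9: min(20,19)*6=114 best=288, r--
l=3 r=8: min(20,11)*5=55 best=288, r--
l=3 r=7: min(20,8)*4=32 best=288, r--
l=3 r=6: min(20,14)*3=42 best=288, r--
l=3 r=5: min(20,19)*2=38 best=288, r--
l=3 r=4: min(20,7)*1=7 best=288, r--

max area = 288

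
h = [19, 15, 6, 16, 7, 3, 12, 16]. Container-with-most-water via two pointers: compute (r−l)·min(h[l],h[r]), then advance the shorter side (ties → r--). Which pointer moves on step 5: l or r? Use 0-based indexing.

[0,7] min(19,16)*7=112 best=112 * → r--
[0,6] min(19,12)*6=72 best=112 → r--
[0,5] min(19,3)*5=15 best=112 → r--
[0,4] min(19,7)*4=28 best=112 → r--
[0,3] min(19,16)*3=48 best=112 → r--

r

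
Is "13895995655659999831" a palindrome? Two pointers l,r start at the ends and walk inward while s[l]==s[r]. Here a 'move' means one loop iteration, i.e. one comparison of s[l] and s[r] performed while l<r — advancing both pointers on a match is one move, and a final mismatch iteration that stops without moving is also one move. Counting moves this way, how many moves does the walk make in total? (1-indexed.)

l=1 r=20: '1'=='1', l++,r--
l=2 r=19: '3'=='3', l++,r--
l=3 r=18: '8'=='8', l++,r--
l=4 r=17: '9'=='9', l++,r--
l=5 r=16: '5'!='9', stop

5 moves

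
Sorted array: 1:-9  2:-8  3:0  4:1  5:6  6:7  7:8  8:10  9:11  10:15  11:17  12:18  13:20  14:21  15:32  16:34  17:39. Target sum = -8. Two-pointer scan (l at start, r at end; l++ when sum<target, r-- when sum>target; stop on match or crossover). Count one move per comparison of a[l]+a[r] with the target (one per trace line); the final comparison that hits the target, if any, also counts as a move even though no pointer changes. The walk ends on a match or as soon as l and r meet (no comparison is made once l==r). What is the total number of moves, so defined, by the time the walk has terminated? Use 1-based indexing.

l=1 r=17: -9+39=30 >-8, r--
l=1 r=16: -9+34=25 >-8, r--
l=1 r=15: -9+32=23 >-8, r--
l=1 r=14: -9+21=12 >-8, r--
l=1 r=13: -9+20=11 >-8, r--
l=1 r=12: -9+18=9 >-8, r--
l=1 r=11: -9+17=8 >-8, r--
l=1 r=10: -9+15=6 >-8, r--
l=1 r=9: -9+11=2 >-8, r--
l=1 r=8: -9+10=1 >-8, r--
l=1 r=7: -9+8=-1 >-8, r--
l=1 r=6: -9+7=-2 >-8, r--
l=1 r=5: -9+6=-3 >-8, r--
l=1 r=4: -9+1=-8, found

14 moves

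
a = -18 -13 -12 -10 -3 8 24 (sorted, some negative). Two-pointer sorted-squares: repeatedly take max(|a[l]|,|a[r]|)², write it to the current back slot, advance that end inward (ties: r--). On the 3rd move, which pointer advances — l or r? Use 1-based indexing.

l=1 r=7: |-18|<=|24| out[7]=576, r--
l=1 r=6: |-18|>|8| out[6]=324, l++
l=2 r=6: |-13|>|8| out[5]=169, l++

l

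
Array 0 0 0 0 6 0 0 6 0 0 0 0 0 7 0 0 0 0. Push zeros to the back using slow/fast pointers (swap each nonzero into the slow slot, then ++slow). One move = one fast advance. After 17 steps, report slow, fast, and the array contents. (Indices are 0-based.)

slow=3, fast=17, a=[6, 6, 7, 0, 0, 0, 0, 0, 0, 0, 0, 0, 0, 0, 0, 0, 0, 0]

slow=0 fast=0: a[fast]=0, fast++
slow=0 fast=1: a[fast]=0, fast++
slow=0 fast=2: a[fast]=0, fast++
slow=0 fast=3: a[fast]=0, fast++
slow=0 fast=4: a[fast]=6≠0 swap→a[0]=6, slow++,fast++
slow=1 fast=5: a[fast]=0, fast++
slow=1 fast=6: a[fast]=0, fast++
slow=1 fast=7: a[fast]=6≠0 swap→a[1]=6, slow++,fast++
slow=2 fast=8: a[fast]=0, fast++
slow=2 fast=9: a[fast]=0, fast++
slow=2 fast=10: a[fast]=0, fast++
slow=2 fast=11: a[fast]=0, fast++
slow=2 fast=12: a[fast]=0, fast++
slow=2 fast=13: a[fast]=7≠0 swap→a[2]=7, slow++,fast++
slow=3 fast=14: a[fast]=0, fast++
slow=3 fast=15: a[fast]=0, fast++
slow=3 fast=16: a[fast]=0, fast++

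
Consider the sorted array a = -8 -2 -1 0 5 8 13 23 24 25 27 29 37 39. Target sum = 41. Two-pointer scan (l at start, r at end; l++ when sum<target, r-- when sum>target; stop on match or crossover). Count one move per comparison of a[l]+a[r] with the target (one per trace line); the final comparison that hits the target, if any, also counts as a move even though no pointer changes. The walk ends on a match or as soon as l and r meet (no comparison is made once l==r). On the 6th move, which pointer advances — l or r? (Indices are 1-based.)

r

[1,14] -8+39=31 <41 → l++
[2,14] -2+39=37 <41 → l++
[3,14] -1+39=38 <41 → l++
[4,14] 0+39=39 <41 → l++
[5,14] 5+39=44 >41 → r--
[5,13] 5+37=42 >41 → r--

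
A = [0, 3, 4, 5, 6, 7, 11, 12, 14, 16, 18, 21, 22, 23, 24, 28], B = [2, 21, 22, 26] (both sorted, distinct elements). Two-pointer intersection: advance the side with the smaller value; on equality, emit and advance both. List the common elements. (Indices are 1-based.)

i=1 j=1: 0<2, i++
i=2 j=1: 3>2, j++
i=2 j=2: 3<21, i++
i=3 j=2: 4<21, i++
i=4 j=2: 5<21, i++
i=5 j=2: 6<21, i++
i=6 j=2: 7<21, i++
i=7 j=2: 11<21, i++
i=8 j=2: 12<21, i++
i=9 j=2: 14<21, i++
i=10 j=2: 16<21, i++
i=11 j=2: 18<21, i++
i=12 j=2: 21==21 emit, i++,j++
i=13 j=3: 22==22 emit, i++,j++
i=14 j=4: 23<26, i++
i=15 j=4: 24<26, i++
i=16 j=4: 28>26, j++

intersection = [21, 22]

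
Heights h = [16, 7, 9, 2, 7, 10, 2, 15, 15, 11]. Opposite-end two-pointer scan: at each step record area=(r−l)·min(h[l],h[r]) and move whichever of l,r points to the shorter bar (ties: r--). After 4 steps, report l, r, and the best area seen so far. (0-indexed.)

l=0, r=5, best area=120

[0,9] min(16,11)*9=99 best=99 * → r--
[0,8] min(16,15)*8=120 best=120 * → r--
[0,7] min(16,15)*7=105 best=120 → r--
[0,6] min(16,2)*6=12 best=120 → r--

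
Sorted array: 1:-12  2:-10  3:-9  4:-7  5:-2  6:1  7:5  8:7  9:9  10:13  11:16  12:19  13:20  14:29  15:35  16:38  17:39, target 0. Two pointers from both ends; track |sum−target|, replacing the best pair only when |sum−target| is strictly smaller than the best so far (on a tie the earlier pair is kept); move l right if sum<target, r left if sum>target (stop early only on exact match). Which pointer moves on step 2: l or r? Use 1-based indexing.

l=1 r=17: -12+39=27 d=27 *, r--
l=1 r=16: -12+38=26 d=26 *, r--

r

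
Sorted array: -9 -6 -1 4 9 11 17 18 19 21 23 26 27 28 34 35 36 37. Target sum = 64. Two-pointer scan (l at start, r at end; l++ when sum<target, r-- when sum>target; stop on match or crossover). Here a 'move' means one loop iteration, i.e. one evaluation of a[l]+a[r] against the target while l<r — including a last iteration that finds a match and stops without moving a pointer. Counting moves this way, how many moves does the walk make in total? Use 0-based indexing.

l=0 r=17: -9+37=28 <64, l++
l=1 r=17: -6+37=31 <64, l++
l=2 r=17: -1+37=36 <64, l++
l=3 r=17: 4+37=41 <64, l++
l=4 r=17: 9+37=46 <64, l++
l=5 r=17: 11+37=48 <64, l++
l=6 r=17: 17+37=54 <64, l++
l=7 r=17: 18+37=55 <64, l++
l=8 r=17: 19+37=56 <64, l++
l=9 r=17: 21+37=58 <64, l++
l=10 r=17: 23+37=60 <64, l++
l=11 r=17: 26+37=63 <64, l++
l=12 r=17: 27+37=64, found

13 moves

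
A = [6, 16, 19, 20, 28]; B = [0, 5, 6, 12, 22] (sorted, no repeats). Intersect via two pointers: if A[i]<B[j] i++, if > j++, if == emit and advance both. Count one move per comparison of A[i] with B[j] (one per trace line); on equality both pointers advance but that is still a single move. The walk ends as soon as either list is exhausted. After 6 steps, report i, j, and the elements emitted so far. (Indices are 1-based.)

[i=1,j=1] 6>0 → j++
[i=1,j=2] 6>5 → j++
[i=1,j=3] 6==6 emit → i++,j++
[i=2,j=4] 16>12 → j++
[i=2,j=5] 16<22 → i++
[i=3,j=5] 19<22 → i++

i=4, j=5, emitted=[6]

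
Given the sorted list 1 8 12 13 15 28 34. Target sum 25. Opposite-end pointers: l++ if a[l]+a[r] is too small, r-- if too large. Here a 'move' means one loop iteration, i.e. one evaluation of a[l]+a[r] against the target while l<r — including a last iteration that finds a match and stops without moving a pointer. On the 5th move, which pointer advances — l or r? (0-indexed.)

l=0 r=6: 1+34=35 >25, r--
l=0 r=5: 1+28=29 >25, r--
l=0 r=4: 1+15=16 <25, l++
l=1 r=4: 8+15=23 <25, l++
l=2 r=4: 12+15=27 >25, r--

r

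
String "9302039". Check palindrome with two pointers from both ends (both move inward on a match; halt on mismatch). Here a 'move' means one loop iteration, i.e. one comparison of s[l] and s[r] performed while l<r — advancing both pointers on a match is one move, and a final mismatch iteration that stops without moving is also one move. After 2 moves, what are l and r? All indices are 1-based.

l=3, r=5

[1,7] '9'=='9' → l++,r--
[2,6] '3'=='3' → l++,r--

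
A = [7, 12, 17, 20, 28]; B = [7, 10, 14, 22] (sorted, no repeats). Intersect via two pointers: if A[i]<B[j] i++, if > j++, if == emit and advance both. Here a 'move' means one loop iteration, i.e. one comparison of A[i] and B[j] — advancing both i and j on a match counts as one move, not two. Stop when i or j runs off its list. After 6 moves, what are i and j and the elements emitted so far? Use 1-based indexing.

i=5, j=4, emitted=[7]

i=1 j=1: 7==7 emit, i++,j++
i=2 j=2: 12>10, j++
i=2 j=3: 12<14, i++
i=3 j=3: 17>14, j++
i=3 j=4: 17<22, i++
i=4 j=4: 20<22, i++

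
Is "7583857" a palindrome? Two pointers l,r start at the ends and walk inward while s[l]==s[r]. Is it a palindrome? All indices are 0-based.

[0,6] '7'=='7' → l++,r--
[1,5] '5'=='5' → l++,r--
[2,4] '8'=='8' → l++,r--

palindrome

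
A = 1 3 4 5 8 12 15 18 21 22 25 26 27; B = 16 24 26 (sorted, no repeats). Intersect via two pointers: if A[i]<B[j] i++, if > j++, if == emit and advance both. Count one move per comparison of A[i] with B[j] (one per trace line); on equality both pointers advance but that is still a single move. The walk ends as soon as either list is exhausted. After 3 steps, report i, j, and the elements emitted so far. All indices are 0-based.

i=0 j=0: 1<16, i++
i=1 j=0: 3<16, i++
i=2 j=0: 4<16, i++

i=3, j=0, emitted=[]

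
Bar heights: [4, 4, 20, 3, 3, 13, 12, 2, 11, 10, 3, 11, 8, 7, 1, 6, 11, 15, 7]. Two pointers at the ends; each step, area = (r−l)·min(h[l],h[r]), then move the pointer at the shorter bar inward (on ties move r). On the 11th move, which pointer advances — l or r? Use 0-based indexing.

r

l=0 r=18: min(4,7)*18=72 best=72 *, l++
l=1 r=18: min(4,7)*17=68 best=72, l++
l=2 r=18: min(20,7)*16=112 best=112 *, r--
l=2 r=17: min(20,15)*15=225 best=225 *, r--
l=2 r=16: min(20,11)*14=154 best=225, r--
l=2 r=15: min(20,6)*13=78 best=225, r--
l=2 r=14: min(20,1)*12=12 best=225, r--
l=2 r=13: min(20,7)*11=77 best=225, r--
l=2 r=12: min(20,8)*10=80 best=225, r--
l=2 r=11: min(20,11)*9=99 best=225, r--
l=2 r=10: min(20,3)*8=24 best=225, r--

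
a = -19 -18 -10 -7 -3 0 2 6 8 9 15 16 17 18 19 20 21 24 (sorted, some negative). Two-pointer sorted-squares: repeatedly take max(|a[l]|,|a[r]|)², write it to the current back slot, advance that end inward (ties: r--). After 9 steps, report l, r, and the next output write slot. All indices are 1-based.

l=1 r=18: |-19|<=|24| out[18]=576, r--
l=1 r=17: |-19|<=|21| out[17]=441, r--
l=1 r=16: |-19|<=|20| out[16]=400, r--
l=1 r=15: |-19|<=|19| out[15]=361, r--
l=1 r=14: |-19|>|18| out[14]=361, l++
l=2 r=14: |-18|<=|18| out[13]=324, r--
l=2 r=13: |-18|>|17| out[12]=324, l++
l=3 r=13: |-10|<=|17| out[11]=289, r--
l=3 r=12: |-10|<=|16| out[10]=256, r--

l=3, r=11, next write slot=9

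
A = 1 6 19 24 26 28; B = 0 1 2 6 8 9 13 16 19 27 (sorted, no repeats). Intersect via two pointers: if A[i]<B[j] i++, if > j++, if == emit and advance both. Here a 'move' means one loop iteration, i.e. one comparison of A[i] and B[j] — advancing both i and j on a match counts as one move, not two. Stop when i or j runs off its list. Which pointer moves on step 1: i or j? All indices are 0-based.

i=0 j=0: 1>0, j++

j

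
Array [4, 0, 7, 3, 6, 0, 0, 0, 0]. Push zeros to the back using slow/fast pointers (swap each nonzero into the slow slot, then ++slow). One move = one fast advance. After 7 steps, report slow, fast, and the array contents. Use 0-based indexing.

slow=0 fast=0: a[fast]=4≠0 swap→a[0]=4, slow++,fast++
slow=1 fast=1: a[fast]=0, fast++
slow=1 fast=2: a[fast]=7≠0 swap→a[1]=7, slow++,fast++
slow=2 fast=3: a[fast]=3≠0 swap→a[2]=3, slow++,fast++
slow=3 fast=4: a[fast]=6≠0 swap→a[3]=6, slow++,fast++
slow=4 fast=5: a[fast]=0, fast++
slow=4 fast=6: a[fast]=0, fast++

slow=4, fast=7, a=[4, 7, 3, 6, 0, 0, 0, 0, 0]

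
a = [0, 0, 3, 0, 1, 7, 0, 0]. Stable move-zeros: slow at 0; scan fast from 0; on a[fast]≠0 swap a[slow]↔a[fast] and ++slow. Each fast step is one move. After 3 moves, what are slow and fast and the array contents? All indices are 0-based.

slow=0 fast=0: a[fast]=0, fast++
slow=0 fast=1: a[fast]=0, fast++
slow=0 fast=2: a[fast]=3≠0 swap→a[0]=3, slow++,fast++

slow=1, fast=3, a=[3, 0, 0, 0, 1, 7, 0, 0]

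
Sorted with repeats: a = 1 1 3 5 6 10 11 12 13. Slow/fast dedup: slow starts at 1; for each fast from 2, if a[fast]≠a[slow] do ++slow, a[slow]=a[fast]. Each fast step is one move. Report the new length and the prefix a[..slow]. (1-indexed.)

(s=1,f=2) a[fast]=1=a[slow] dup → fast++
(s=1,f=3) a[fast]=3≠a[slow]=1 write a[2]=3 → slow++,fast++
(s=2,f=4) a[fast]=5≠a[slow]=3 write a[3]=5 → slow++,fast++
(s=3,f=5) a[fast]=6≠a[slow]=5 write a[4]=6 → slow++,fast++
(s=4,f=6) a[fast]=10≠a[slow]=6 write a[5]=10 → slow++,fast++
(s=5,f=7) a[fast]=11≠a[slow]=10 write a[6]=11 → slow++,fast++
(s=6,f=8) a[fast]=12≠a[slow]=11 write a[7]=12 → slow++,fast++
(s=7,f=9) a[fast]=13≠a[slow]=12 write a[8]=13 → slow++,fast++

length 8; prefix = [1, 3, 5, 6, 10, 11, 12, 13]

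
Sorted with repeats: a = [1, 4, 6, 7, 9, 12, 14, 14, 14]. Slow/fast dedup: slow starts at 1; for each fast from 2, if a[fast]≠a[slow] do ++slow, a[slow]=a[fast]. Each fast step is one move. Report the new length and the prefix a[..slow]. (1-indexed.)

slow=1 fast=2: a[fast]=4≠a[slow]=1 write a[2]=4, slow++,fast++
slow=2 fast=3: a[fast]=6≠a[slow]=4 write a[3]=6, slow++,fast++
slow=3 fast=4: a[fast]=7≠a[slow]=6 write a[4]=7, slow++,fast++
slow=4 fast=5: a[fast]=9≠a[slow]=7 write a[5]=9, slow++,fast++
slow=5 fast=6: a[fast]=12≠a[slow]=9 write a[6]=12, slow++,fast++
slow=6 fast=7: a[fast]=14≠a[slow]=12 write a[7]=14, slow++,fast++
slow=7 fast=8: a[fast]=14=a[slow] dup, fast++
slow=7 fast=9: a[fast]=14=a[slow] dup, fast++

length 7; prefix = [1, 4, 6, 7, 9, 12, 14]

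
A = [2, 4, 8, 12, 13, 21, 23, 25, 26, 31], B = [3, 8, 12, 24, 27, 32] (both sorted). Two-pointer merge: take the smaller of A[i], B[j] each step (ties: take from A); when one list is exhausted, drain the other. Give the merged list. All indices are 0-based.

[i=0,j=0] A[i]=2<=B[j]=3 take 2 → i++
[i=1,j=0] A[i]=4>B[j]=3 take 3 → j++
[i=1,j=1] A[i]=4<=B[j]=8 take 4 → i++
[i=2,j=1] A[i]=8<=B[j]=8 take 8 → i++
[i=3,j=1] A[i]=12>B[j]=8 take 8 → j++
[i=3,j=2] A[i]=12<=B[j]=12 take 12 → i++
[i=4,j=2] A[i]=13>B[j]=12 take 12 → j++
[i=4,j=3] A[i]=13<=B[j]=24 take 13 → i++
[i=5,j=3] A[i]=21<=B[j]=24 take 21 → i++
[i=6,j=3] A[i]=23<=B[j]=24 take 23 → i++
[i=7,j=3] A[i]=25>B[j]=24 take 24 → j++
[i=7,j=4] A[i]=25<=B[j]=27 take 25 → i++
[i=8,j=4] A[i]=26<=B[j]=27 take 26 → i++
[i=9,j=4] A[i]=31>B[j]=27 take 27 → j++
[i=9,j=5] A[i]=31<=B[j]=32 take 31 → i++
[i=10,j=5] A done, take B[j]=32 → j++

[2, 3, 4, 8, 8, 12, 12, 13, 21, 23, 24, 25, 26, 27, 31, 32]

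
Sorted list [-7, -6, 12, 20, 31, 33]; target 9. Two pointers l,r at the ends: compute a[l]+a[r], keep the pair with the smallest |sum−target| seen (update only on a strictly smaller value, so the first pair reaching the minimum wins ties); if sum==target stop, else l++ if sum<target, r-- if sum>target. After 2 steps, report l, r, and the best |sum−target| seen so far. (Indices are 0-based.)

[0,5] -7+33=26 d=17 * → r--
[0,4] -7+31=24 d=15 * → r--

l=0, r=3, best |Δ|=15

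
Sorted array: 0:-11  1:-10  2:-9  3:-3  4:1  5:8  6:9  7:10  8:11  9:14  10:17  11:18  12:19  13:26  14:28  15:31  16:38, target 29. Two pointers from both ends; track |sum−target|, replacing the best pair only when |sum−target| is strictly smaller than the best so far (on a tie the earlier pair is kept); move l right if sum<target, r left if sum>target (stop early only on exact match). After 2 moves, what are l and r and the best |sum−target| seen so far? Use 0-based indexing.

l=2, r=16, best |Δ|=1

[0,16] -11+38=27 d=2 * → l++
[1,16] -10+38=28 d=1 * → l++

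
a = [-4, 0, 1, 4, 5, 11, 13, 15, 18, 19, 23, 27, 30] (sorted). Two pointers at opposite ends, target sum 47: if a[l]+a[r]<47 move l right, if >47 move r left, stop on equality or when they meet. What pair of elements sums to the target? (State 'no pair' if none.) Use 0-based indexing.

[0,12] -4+30=26 <47 → l++
[1,12] 0+30=30 <47 → l++
[2,12] 1+30=31 <47 → l++
[3,12] 4+30=34 <47 → l++
[4,12] 5+30=35 <47 → l++
[5,12] 11+30=41 <47 → l++
[6,12] 13+30=43 <47 → l++
[7,12] 15+30=45 <47 → l++
[8,12] 18+30=48 >47 → r--
[8,11] 18+27=45 <47 → l++
[9,11] 19+27=46 <47 → l++
[10,11] 23+27=50 >47 → r--

no pair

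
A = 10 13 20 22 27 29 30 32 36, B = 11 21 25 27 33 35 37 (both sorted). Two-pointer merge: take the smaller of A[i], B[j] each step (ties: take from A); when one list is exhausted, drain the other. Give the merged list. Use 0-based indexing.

[10, 11, 13, 20, 21, 22, 25, 27, 27, 29, 30, 32, 33, 35, 36, 37]

[i=0,j=0] A[i]=10<=B[j]=11 take 10 → i++
[i=1,j=0] A[i]=13>B[j]=11 take 11 → j++
[i=1,j=1] A[i]=13<=B[j]=21 take 13 → i++
[i=2,j=1] A[i]=20<=B[j]=21 take 20 → i++
[i=3,j=1] A[i]=22>B[j]=21 take 21 → j++
[i=3,j=2] A[i]=22<=B[j]=25 take 22 → i++
[i=4,j=2] A[i]=27>B[j]=25 take 25 → j++
[i=4,j=3] A[i]=27<=B[j]=27 take 27 → i++
[i=5,j=3] A[i]=29>B[j]=27 take 27 → j++
[i=5,j=4] A[i]=29<=B[j]=33 take 29 → i++
[i=6,j=4] A[i]=30<=B[j]=33 take 30 → i++
[i=7,j=4] A[i]=32<=B[j]=33 take 32 → i++
[i=8,j=4] A[i]=36>B[j]=33 take 33 → j++
[i=8,j=5] A[i]=36>B[j]=35 take 35 → j++
[i=8,j=6] A[i]=36<=B[j]=37 take 36 → i++
[i=9,j=6] A done, take B[j]=37 → j++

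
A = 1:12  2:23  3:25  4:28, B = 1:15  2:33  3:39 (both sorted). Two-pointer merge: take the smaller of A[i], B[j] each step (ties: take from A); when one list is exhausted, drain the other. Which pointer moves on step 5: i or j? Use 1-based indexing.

i=1 j=1: A[i]=12<=B[j]=15 take 12, i++
i=2 j=1: A[i]=23>B[j]=15 take 15, j++
i=2 j=2: A[i]=23<=B[j]=33 take 23, i++
i=3 j=2: A[i]=25<=B[j]=33 take 25, i++
i=4 j=2: A[i]=28<=B[j]=33 take 28, i++

i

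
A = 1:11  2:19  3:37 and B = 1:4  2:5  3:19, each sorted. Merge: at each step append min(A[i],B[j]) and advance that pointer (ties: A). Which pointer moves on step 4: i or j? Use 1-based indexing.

i

i=1 j=1: A[i]=11>B[j]=4 take 4, j++
i=1 j=2: A[i]=11>B[j]=5 take 5, j++
i=1 j=3: A[i]=11<=B[j]=19 take 11, i++
i=2 j=3: A[i]=19<=B[j]=19 take 19, i++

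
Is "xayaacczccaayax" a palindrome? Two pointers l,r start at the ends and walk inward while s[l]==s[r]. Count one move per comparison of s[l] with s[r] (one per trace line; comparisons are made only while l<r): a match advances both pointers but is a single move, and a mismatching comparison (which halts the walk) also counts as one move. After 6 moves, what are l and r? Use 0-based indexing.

l=6, r=8

[0,14] 'x'=='x' → l++,r--
[1,13] 'a'=='a' → l++,r--
[2,12] 'y'=='y' → l++,r--
[3,11] 'a'=='a' → l++,r--
[4,10] 'a'=='a' → l++,r--
[5,9] 'c'=='c' → l++,r--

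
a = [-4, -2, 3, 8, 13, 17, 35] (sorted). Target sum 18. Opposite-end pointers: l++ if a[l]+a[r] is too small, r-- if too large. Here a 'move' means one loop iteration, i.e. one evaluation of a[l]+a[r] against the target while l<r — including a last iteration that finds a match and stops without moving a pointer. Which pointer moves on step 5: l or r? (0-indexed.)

[0,6] -4+35=31 >18 → r--
[0,5] -4+17=13 <18 → l++
[1,5] -2+17=15 <18 → l++
[2,5] 3+17=20 >18 → r--
[2,4] 3+13=16 <18 → l++

l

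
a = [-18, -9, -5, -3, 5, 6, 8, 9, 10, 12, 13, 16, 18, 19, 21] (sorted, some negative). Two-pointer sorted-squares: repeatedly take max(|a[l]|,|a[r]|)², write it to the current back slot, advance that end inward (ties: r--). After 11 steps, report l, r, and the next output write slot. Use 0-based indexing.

l=2, r=5, next write slot=3

l=0 r=14: |-18|<=|21| out[14]=441, r--
l=0 r=13: |-18|<=|19| out[13]=361, r--
l=0 r=12: |-18|<=|18| out[12]=324, r--
l=0 r=11: |-18|>|16| out[11]=324, l++
l=1 r=11: |-9|<=|16| out[10]=256, r--
l=1 r=10: |-9|<=|13| out[9]=169, r--
l=1 r=9: |-9|<=|12| out[8]=144, r--
l=1 r=8: |-9|<=|10| out[7]=100, r--
l=1 r=7: |-9|<=|9| out[6]=81, r--
l=1 r=6: |-9|>|8| out[5]=81, l++
l=2 r=6: |-5|<=|8| out[4]=64, r--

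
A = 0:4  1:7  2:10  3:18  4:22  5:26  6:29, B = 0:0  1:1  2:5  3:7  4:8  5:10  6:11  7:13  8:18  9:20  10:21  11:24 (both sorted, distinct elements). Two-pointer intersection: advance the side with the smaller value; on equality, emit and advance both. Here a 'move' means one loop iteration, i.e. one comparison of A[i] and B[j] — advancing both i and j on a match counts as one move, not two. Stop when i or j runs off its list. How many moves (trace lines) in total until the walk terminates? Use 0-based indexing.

[i=0,j=0] 4>0 → j++
[i=0,j=1] 4>1 → j++
[i=0,j=2] 4<5 → i++
[i=1,j=2] 7>5 → j++
[i=1,j=3] 7==7 emit → i++,j++
[i=2,j=4] 10>8 → j++
[i=2,j=5] 10==10 emit → i++,j++
[i=3,j=6] 18>11 → j++
[i=3,j=7] 18>13 → j++
[i=3,j=8] 18==18 emit → i++,j++
[i=4,j=9] 22>20 → j++
[i=4,j=10] 22>21 → j++
[i=4,j=11] 22<24 → i++
[i=5,j=11] 26>24 → j++

14 moves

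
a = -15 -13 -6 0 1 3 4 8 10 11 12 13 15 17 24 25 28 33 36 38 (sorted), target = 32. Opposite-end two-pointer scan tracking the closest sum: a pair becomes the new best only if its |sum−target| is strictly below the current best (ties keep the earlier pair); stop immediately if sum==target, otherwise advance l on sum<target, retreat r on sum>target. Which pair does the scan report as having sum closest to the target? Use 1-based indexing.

pair (-6, 38) with sum 32 (|Δ|=0)

[1,20] -15+38=23 d=9 * → l++
[2,20] -13+38=25 d=7 * → l++
[3,20] -6+38=32 d=0 * → stop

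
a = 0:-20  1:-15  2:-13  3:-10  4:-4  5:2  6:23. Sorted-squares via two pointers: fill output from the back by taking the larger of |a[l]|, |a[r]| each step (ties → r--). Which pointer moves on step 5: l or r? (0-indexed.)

l=0 r=6: |-20|<=|23| out[6]=529, r--
l=0 r=5: |-20|>|2| out[5]=400, l++
l=1 r=5: |-15|>|2| out[4]=225, l++
l=2 r=5: |-13|>|2| out[3]=169, l++
l=3 r=5: |-10|>|2| out[2]=100, l++

l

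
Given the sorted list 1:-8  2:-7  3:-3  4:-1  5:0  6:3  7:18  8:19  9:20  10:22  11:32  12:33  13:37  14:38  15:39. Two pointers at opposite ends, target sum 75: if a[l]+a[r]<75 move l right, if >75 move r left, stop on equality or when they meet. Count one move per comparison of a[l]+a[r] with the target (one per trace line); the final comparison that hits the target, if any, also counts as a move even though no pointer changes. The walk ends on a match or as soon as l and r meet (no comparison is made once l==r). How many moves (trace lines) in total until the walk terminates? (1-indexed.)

l=1 r=15: -8+39=31 <75, l++
l=2 r=15: -7+39=32 <75, l++
l=3 r=15: -3+39=36 <75, l++
l=4 r=15: -1+39=38 <75, l++
l=5 r=15: 0+39=39 <75, l++
l=6 r=15: 3+39=42 <75, l++
l=7 r=15: 18+39=57 <75, l++
l=8 r=15: 19+39=58 <75, l++
l=9 r=15: 20+39=59 <75, l++
l=10 r=15: 22+39=61 <75, l++
l=11 r=15: 32+39=71 <75, l++
l=12 r=15: 33+39=72 <75, l++
l=13 r=15: 37+39=76 >75, r--
l=13 r=14: 37+38=75, found

14 moves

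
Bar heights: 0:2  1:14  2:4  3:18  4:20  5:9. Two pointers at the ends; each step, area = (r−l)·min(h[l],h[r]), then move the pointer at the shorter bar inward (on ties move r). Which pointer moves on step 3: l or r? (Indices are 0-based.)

l=0 r=5: min(2,9)*5=10 best=10 *, l++
l=1 r=5: min(14,9)*4=36 best=36 *, r--
l=1 r=4: min(14,20)*3=42 best=42 *, l++

l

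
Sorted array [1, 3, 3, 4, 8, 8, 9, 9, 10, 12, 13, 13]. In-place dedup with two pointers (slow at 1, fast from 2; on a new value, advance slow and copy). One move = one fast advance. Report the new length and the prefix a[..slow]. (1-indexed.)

length 8; prefix = [1, 3, 4, 8, 9, 10, 12, 13]

slow=1 fast=2: a[fast]=3≠a[slow]=1 write a[2]=3, slow++,fast++
slow=2 fast=3: a[fast]=3=a[slow] dup, fast++
slow=2 fast=4: a[fast]=4≠a[slow]=3 write a[3]=4, slow++,fast++
slow=3 fast=5: a[fast]=8≠a[slow]=4 write a[4]=8, slow++,fast++
slow=4 fast=6: a[fast]=8=a[slow] dup, fast++
slow=4 fast=7: a[fast]=9≠a[slow]=8 write a[5]=9, slow++,fast++
slow=5 fast=8: a[fast]=9=a[slow] dup, fast++
slow=5 fast=9: a[fast]=10≠a[slow]=9 write a[6]=10, slow++,fast++
slow=6 fast=10: a[fast]=12≠a[slow]=10 write a[7]=12, slow++,fast++
slow=7 fast=11: a[fast]=13≠a[slow]=12 write a[8]=13, slow++,fast++
slow=8 fast=12: a[fast]=13=a[slow] dup, fast++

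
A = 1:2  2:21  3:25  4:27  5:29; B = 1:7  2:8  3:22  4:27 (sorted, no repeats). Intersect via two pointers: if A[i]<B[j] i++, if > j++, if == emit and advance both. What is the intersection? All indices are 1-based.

intersection = [27]

i=1 j=1: 2<7, i++
i=2 j=1: 21>7, j++
i=2 j=2: 21>8, j++
i=2 j=3: 21<22, i++
i=3 j=3: 25>22, j++
i=3 j=4: 25<27, i++
i=4 j=4: 27==27 emit, i++,j++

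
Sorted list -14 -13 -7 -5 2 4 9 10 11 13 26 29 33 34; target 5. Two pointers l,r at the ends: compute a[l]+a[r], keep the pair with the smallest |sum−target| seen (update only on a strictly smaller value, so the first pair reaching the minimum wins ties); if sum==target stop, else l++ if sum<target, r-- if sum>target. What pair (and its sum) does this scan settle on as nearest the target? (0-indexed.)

[0,13] -14+34=20 d=15 * → r--
[0,12] -14+33=19 d=14 * → r--
[0,11] -14+29=15 d=10 * → r--
[0,10] -14+26=12 d=7 * → r--
[0,9] -14+13=-1 d=6 * → l++
[1,9] -13+13=0 d=5 * → l++
[2,9] -7+13=6 d=1 * → r--
[2,8] -7+11=4 d=1 → l++
[3,8] -5+11=6 d=1 → r--
[3,7] -5+10=5 d=0 * → stop

pair (-5, 10) with sum 5 (|Δ|=0)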